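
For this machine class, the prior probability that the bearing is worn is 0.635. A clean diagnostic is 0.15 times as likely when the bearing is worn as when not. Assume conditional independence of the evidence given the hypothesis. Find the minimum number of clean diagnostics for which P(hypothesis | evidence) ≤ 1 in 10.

Prior odds = 0.635/0.365 = 127/73.
Likelihood ratio per clean diagnostic = 0.15.
Target odds: 0.1 ÷ 0.9 = 1/9.
Need (127/73) × 0.15ⁿ ≤ 1/9, i.e. 0.15ⁿ ≤ 73/1143.
0.15¹ = 0.15 is still above 73/1143 but 0.15² = 0.0225 is at or below it, so n = 2.

2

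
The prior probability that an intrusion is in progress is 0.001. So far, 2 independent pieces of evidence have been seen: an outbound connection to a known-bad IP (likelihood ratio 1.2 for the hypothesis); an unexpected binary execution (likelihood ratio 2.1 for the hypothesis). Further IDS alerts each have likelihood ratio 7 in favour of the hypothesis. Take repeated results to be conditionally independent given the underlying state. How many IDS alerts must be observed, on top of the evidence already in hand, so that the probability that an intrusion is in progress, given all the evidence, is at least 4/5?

Prior odds = 0.001/0.999 = 1/999.
Combined Bayes factor of the evidence already in hand = 1.2 × 2.1 = 2.52.
Odds after that evidence = (1/999) × 2.52 = 7/2775.
Target odds = 0.8/0.2 = 4.
Need 7ⁿ ≥ 4 ÷ (7/2775) = 11100/7.
7³ = 343 falls short of 11100/7 but 7⁴ = 2401 reaches it, so n = 4.

4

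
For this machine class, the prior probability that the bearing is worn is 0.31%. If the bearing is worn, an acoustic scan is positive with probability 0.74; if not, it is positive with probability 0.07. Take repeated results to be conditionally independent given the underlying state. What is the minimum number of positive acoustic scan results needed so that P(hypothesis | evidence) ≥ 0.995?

Prior odds = 0.0031/0.9969 = 31/9969.
Likelihood ratio of a positive = 0.74/0.07 = 74/7.
Target odds: 0.995 ÷ 0.005 = 199.
Need (31/9969) × (74/7)ⁿ ≥ 199, i.e. (74/7)ⁿ ≥ 1983831/31.
(74/7)⁴ = 29986576/2401 falls short of 1983831/31 but (74/7)⁵ ≈132029 reaches it, so n = 5.

5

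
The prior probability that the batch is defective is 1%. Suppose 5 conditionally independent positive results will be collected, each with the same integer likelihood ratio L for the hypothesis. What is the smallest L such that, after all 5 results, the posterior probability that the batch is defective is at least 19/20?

Prior odds = 0.01/0.99 = 1/99.
Target odds = 0.95/0.05 = 19.
Need L⁵ ≥ 19 ÷ (1/99) = 1881.
4⁵ = 1024 < 1881 ≤ 3125 = 5⁵, so L = 5.

5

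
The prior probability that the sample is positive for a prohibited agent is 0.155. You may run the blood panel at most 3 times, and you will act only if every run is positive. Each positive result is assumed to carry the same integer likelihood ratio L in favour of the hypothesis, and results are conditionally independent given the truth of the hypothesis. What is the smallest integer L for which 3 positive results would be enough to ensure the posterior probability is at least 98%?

7

Prior odds = 0.155/0.845 = 31/169.
Target odds = 0.98/0.02 = 49.
Need L³ ≥ 49 ÷ (31/169) = 8281/31.
6³ = 216 < 8281/31 ≤ 343 = 7³, so L = 7.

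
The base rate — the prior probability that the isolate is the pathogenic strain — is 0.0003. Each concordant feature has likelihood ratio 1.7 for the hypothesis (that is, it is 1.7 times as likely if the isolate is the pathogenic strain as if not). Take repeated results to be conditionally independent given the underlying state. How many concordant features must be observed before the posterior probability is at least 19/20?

Prior odds = 0.0003/0.9997 = 3/9997.
Likelihood ratio per concordant feature = 1.7.
Target posterior odds = 0.95/0.05 = 19.
Need (3/9997) × 1.7ⁿ ≥ 19, i.e. 1.7ⁿ ≥ 189943/3.
1.7²⁰ ≈40642.3 falls short of 189943/3 but 1.7²¹ ≈69091.9 reaches it, so n = 21.

21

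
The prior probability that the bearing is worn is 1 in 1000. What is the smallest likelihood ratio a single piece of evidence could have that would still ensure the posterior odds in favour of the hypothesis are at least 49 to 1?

48951

Prior odds = 0.001/0.999 = 1/999.
Target odds = 49.
Required Bayes factor = 49 ÷ (1/999) = 48951.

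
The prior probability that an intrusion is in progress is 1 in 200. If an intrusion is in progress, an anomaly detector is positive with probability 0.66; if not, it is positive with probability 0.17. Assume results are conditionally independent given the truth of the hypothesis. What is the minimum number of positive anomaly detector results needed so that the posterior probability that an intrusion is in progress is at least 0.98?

7

Prior odds = 0.005/0.995 = 1/199.
Likelihood ratio of a positive = 0.66/0.17 = 66/17.
Target posterior odds = 0.98/0.02 = 49.
Need (1/199) × (66/17)ⁿ ≥ 49, i.e. (66/17)ⁿ ≥ 9751.
(66/17)⁶ ≈3424.29 falls short of 9751 but (66/17)⁷ ≈13294.3 reaches it, so n = 7.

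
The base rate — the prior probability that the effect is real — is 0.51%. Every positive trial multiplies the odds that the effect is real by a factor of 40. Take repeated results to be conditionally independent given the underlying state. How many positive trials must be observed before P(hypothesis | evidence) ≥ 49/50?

3

Prior odds = 0.0051/0.9949 = 51/9949.
Likelihood ratio per positive trial = 40.
Target odds: 0.98 ÷ 0.02 = 49.
Require 40ⁿ ≥ 49 ÷ (51/9949) = 487501/51.
40² = 1600 falls short of 487501/51 but 40³ = 64000 reaches it, so n = 3.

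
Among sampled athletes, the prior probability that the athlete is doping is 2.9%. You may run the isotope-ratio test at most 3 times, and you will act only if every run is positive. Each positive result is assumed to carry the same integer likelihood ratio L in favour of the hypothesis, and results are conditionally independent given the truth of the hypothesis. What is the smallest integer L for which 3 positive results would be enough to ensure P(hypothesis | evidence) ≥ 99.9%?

Prior odds = 0.029/0.971 = 29/971.
Target odds = 0.999/0.001 = 999.
Need L³ ≥ 999 ÷ (29/971) = 970029/29.
32³ = 32768 < 970029/29 ≤ 35937 = 33³, so L = 33.

33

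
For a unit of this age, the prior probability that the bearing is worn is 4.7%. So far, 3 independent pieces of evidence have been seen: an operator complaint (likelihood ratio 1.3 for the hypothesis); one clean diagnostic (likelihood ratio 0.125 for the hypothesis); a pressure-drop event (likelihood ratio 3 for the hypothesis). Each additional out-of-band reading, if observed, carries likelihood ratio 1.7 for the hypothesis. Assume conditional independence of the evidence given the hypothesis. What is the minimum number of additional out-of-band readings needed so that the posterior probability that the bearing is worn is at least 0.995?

Prior odds = 0.047/0.953 = 47/953.
Combined Bayes factor of the evidence already in hand = 1.3 × 0.125 × 3 = 0.4875.
Odds after that evidence = (47/953) × 0.4875 = 1833/76240.
Target odds = 0.995/0.005 = 199.
Need 1.7ⁿ ≥ 199 ÷ (1833/76240) = 15171760/1833.
1.7¹⁷ ≈8272.4 falls short of 15171760/1833 but 1.7¹⁸ ≈14063.1 reaches it, so n = 18.

18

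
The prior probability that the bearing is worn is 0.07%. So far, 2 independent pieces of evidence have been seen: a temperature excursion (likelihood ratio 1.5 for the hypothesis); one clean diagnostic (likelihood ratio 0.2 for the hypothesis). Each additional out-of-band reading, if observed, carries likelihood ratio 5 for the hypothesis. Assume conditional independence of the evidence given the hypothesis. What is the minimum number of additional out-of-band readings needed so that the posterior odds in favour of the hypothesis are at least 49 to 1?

Prior odds = 0.0007/0.9993 = 7/9993.
Combined Bayes factor of the evidence already in hand = 1.5 × 0.2 = 0.3.
Odds after that evidence = (7/9993) × 0.3 = 7/33310.
Target odds = 49.
Need 5ⁿ ≥ 49 ÷ (7/33310) = 233170.
5⁷ = 78125 falls short of 233170 but 5⁸ = 390625 reaches it, so n = 8.

8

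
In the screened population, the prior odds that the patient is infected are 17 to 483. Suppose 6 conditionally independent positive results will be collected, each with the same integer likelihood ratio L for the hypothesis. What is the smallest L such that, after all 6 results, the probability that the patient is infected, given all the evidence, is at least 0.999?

Prior odds = 17/483.
Target odds = 0.999/0.001 = 999.
Need L⁶ ≥ 999 ÷ (17/483) = 482517/17.
5⁶ = 15625 < 482517/17 ≤ 46656 = 6⁶, so L = 6.

6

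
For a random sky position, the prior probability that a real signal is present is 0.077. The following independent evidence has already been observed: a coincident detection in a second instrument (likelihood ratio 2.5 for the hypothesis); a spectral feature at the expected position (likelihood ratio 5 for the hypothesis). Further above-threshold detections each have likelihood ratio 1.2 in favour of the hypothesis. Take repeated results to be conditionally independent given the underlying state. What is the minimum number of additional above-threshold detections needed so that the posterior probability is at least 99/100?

25

Prior odds = 0.077/0.923 = 77/923.
Combined Bayes factor of the evidence already in hand = 2.5 × 5 = 12.5.
Odds after that evidence = (77/923) × 12.5 = 1925/1846.
Target odds = 0.99/0.01 = 99.
Need 1.2ⁿ ≥ 99 ÷ (1925/1846) = 16614/175.
1.2²⁴ ≈79.4968 falls short of 16614/175 but 1.2²⁵ ≈95.3962 reaches it, so n = 25.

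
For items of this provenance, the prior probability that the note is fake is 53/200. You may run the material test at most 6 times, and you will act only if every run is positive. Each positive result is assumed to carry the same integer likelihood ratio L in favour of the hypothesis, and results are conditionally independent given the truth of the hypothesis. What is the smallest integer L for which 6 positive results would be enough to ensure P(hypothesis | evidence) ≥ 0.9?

2

Prior odds = 0.265/0.735 = 53/147.
Target odds = 0.9/0.1 = 9.
Need L⁶ ≥ 9 ÷ (53/147) = 1323/53.
1⁶ = 1 < 1323/53 ≤ 64 = 2⁶, so L = 2.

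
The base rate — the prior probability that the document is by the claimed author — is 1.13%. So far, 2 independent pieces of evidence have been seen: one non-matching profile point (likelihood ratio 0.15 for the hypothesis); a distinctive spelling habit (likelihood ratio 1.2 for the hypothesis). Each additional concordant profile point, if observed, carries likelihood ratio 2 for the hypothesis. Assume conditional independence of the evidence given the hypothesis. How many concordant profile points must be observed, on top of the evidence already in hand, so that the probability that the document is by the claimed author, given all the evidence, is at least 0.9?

Prior odds = 0.0113/0.9887 = 113/9887.
Combined Bayes factor of the evidence already in hand = 0.15 × 1.2 = 0.18.
Odds after that evidence = (113/9887) × 0.18 = 1017/494350.
Target odds = 0.9/0.1 = 9.
Need 2ⁿ ≥ 9 ÷ (1017/494350) = 494350/113.
2¹² = 4096 falls short of 494350/113 but 2¹³ = 8192 reaches it, so n = 13.

13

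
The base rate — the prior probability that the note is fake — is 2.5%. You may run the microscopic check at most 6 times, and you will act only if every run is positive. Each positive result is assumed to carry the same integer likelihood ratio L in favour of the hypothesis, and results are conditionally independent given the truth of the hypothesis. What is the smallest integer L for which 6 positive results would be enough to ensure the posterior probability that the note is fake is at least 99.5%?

Prior odds = 0.025/0.975 = 1/39.
Target odds = 0.995/0.005 = 199.
Need L⁶ ≥ 199 ÷ (1/39) = 7761.
4⁶ = 4096 < 7761 ≤ 15625 = 5⁶, so L = 5.

5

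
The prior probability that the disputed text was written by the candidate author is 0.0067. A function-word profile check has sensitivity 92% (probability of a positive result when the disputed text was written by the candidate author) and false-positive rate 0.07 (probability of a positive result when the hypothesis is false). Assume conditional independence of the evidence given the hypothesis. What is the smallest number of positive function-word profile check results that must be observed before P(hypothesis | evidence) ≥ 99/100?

4

Prior odds: 0.0067 ÷ 0.9933 = 67/9933.
Likelihood ratio of a positive result = 0.92/0.07 = 92/7.
Target posterior odds = 0.99/0.01 = 99.
Need (67/9933) × (92/7)ⁿ ≥ 99, i.e. (92/7)ⁿ ≥ 983367/67.
(92/7)³ = 778688/343 falls short of 983367/67 but (92/7)⁴ = 71639296/2401 reaches it, so n = 4.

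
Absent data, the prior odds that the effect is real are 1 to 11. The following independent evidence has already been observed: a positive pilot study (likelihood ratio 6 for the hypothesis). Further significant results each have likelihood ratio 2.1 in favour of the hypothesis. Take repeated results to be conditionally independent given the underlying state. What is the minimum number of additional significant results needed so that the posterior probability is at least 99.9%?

11

Prior odds = 1/11.
Bayes factor of the evidence already in hand = 6.
Odds after that evidence = (1/11) × 6 = 6/11.
Target odds = 0.999/0.001 = 999.
Need 2.1ⁿ ≥ 999 ÷ (6/11) = 1831.5.
2.1¹⁰ ≈1667.99 falls short of 1831.5 but 2.1¹¹ ≈3502.78 reaches it, so n = 11.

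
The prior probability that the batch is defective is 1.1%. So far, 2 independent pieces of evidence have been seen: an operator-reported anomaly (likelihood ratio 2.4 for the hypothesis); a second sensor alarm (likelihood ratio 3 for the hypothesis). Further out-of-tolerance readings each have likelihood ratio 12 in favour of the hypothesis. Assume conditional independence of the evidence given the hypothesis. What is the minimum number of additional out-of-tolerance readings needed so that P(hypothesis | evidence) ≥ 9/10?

2

Prior odds = 0.011/0.989 = 11/989.
Combined Bayes factor of the evidence already in hand = 2.4 × 3 = 7.2.
Odds after that evidence = (11/989) × 7.2 = 396/4945.
Target odds = 0.9/0.1 = 9.
Need 12ⁿ ≥ 9 ÷ (396/4945) = 4945/44.
12¹ = 12 falls short of 4945/44 but 12² = 144 reaches it, so n = 2.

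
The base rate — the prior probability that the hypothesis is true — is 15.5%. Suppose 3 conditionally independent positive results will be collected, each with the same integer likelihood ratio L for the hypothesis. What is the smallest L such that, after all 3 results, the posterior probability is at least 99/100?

Prior odds = 0.155/0.845 = 31/169.
Target odds = 0.99/0.01 = 99.
Need L³ ≥ 99 ÷ (31/169) = 16731/31.
8³ = 512 < 16731/31 ≤ 729 = 9³, so L = 9.

9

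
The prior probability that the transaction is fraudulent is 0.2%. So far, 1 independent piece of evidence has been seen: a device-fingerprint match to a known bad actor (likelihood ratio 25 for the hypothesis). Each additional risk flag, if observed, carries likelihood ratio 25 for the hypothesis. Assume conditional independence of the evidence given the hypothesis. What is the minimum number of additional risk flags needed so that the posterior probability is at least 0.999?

4

Prior odds = 0.002/0.998 = 1/499.
Bayes factor of the evidence already in hand = 25.
Odds after that evidence = (1/499) × 25 = 25/499.
Target odds = 0.999/0.001 = 999.
Need 25ⁿ ≥ 999 ÷ (25/499) = 19940.04.
25³ = 15625 falls short of 19940.04 but 25⁴ = 390625 reaches it, so n = 4.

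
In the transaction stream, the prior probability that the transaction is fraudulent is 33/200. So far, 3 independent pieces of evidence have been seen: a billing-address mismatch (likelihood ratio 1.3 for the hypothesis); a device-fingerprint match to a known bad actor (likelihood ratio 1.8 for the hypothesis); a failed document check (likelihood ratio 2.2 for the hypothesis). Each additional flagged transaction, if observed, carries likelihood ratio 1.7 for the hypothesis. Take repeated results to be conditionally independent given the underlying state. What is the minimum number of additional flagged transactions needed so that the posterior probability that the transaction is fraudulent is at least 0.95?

6

Prior odds = 0.165/0.835 = 33/167.
Combined Bayes factor of the evidence already in hand = 1.3 × 1.8 × 2.2 = 5.148.
Odds after that evidence = (33/167) × 5.148 = 42471/41750.
Target odds = 0.95/0.05 = 19.
Need 1.7ⁿ ≥ 19 ÷ (42471/41750) = 793250/42471.
1.7⁵ = 1419857/100000 falls short of 793250/42471 but 1.7⁶ = 24137569/1000000 reaches it, so n = 6.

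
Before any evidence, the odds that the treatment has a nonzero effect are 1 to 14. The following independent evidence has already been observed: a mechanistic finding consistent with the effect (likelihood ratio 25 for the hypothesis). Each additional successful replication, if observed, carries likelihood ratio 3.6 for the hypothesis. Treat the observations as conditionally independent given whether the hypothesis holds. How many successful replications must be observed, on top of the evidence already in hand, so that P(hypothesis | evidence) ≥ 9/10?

Prior odds = 1/14.
Bayes factor of the evidence already in hand = 25.
Odds after that evidence = (1/14) × 25 = 25/14.
Target odds = 0.9/0.1 = 9.
Need 3.6ⁿ ≥ 9 ÷ (25/14) = 5.04.
3.6¹ = 3.6 falls short of 5.04 but 3.6² = 12.96 reaches it, so n = 2.

2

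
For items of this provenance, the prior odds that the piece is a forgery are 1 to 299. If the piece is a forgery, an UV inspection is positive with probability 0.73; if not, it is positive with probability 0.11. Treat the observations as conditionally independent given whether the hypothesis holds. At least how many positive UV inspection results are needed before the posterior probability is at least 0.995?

6

Prior odds = 1/299.
Likelihood ratio of a positive = 0.73/0.11 = 73/11.
Target posterior odds = 0.995/0.005 = 199.
Need (1/299) × (73/11)ⁿ ≥ 199, i.e. (73/11)ⁿ ≥ 59501.
(73/11)⁵ ≈12872.1 falls short of 59501 but (73/11)⁶ ≈85424.2 reaches it, so n = 6.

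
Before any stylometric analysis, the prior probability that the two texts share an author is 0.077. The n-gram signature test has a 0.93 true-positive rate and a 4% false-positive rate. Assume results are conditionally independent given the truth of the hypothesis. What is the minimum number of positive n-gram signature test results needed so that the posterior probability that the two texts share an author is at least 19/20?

2

Prior odds = 0.077/0.923 = 77/923.
Likelihood ratio of a positive result = 0.93/0.04 = 23.25.
Target odds: 0.95 ÷ 0.05 = 19.
Require 23.25ⁿ ≥ 19 ÷ (77/923) = 17537/77.
23.25¹ = 23.25 falls short of 17537/77 but 23.25² = 540.5625 reaches it, so n = 2.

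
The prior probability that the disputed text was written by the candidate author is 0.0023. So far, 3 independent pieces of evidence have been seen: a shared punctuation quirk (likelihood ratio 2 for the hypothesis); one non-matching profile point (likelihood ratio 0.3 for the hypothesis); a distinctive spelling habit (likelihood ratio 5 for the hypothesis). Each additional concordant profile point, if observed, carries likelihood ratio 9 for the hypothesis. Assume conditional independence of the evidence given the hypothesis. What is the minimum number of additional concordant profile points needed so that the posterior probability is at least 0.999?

6

Prior odds = 0.0023/0.9977 = 23/9977.
Combined Bayes factor of the evidence already in hand = 2 × 0.3 × 5 = 3.
Odds after that evidence = (23/9977) × 3 = 69/9977.
Target odds = 0.999/0.001 = 999.
Need 9ⁿ ≥ 999 ÷ (69/9977) = 3322341/23.
9⁵ = 59049 falls short of 3322341/23 but 9⁶ = 531441 reaches it, so n = 6.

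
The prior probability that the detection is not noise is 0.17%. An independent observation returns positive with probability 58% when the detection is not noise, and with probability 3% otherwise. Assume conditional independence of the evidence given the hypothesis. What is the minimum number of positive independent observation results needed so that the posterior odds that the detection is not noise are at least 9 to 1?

3

Prior odds: 0.0017 ÷ 0.9983 = 17/9983.
Likelihood ratio of a positive result = 0.58/0.03 = 58/3.
Target odds = 9.
Need (17/9983) × (58/3)ⁿ ≥ 9, i.e. (58/3)ⁿ ≥ 89847/17.
(58/3)² = 3364/9 falls short of 89847/17 but (58/3)³ = 195112/27 reaches it, so n = 3.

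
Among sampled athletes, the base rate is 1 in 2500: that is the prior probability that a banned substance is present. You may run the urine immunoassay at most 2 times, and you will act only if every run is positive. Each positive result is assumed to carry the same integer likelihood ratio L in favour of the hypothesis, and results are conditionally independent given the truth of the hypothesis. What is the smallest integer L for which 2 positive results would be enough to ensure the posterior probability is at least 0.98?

350

Prior odds = 0.0004/0.9996 = 1/2499.
Target odds = 0.98/0.02 = 49.
Need L² ≥ 49 ÷ (1/2499) = 122451.
349² = 121801 < 122451 ≤ 122500 = 350², so L = 350.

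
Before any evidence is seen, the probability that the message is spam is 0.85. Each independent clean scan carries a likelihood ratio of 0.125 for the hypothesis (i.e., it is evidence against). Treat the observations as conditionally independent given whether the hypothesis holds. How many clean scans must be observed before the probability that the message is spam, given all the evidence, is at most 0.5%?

4

Prior odds = 0.85/0.15 = 17/3.
Likelihood ratio per clean scan = 0.125.
Target odds: 0.005 ÷ 0.995 = 1/199.
Need (17/3) × 0.125ⁿ ≤ 1/199, i.e. 0.125ⁿ ≤ 3/3383.
0.125³ = 0.001953125 is still above 3/3383 but 0.125⁴ = 1/4096 is at or below it, so n = 4.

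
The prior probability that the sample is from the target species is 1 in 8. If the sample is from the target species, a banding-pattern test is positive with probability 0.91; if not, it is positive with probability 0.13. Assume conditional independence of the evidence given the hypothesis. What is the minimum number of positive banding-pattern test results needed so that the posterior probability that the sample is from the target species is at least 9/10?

Prior odds = 0.125/0.875 = 1/7.
Likelihood ratio of a positive = 0.91/0.13 = 7.
Target posterior odds = 0.9/0.1 = 9.
Require 7ⁿ ≥ 9 ÷ (1/7) = 63.
7² = 49 falls short of 63 but 7³ = 343 reaches it, so n = 3.

3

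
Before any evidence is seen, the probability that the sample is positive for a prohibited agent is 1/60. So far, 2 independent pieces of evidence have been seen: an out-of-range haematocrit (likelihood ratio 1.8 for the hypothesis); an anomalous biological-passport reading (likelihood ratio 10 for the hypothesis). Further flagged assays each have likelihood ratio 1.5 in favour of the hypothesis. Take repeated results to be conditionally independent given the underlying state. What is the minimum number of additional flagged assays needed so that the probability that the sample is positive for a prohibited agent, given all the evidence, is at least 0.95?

Prior odds = (1/60)/(59/60) = 1/59.
Combined Bayes factor of the evidence already in hand = 1.8 × 10 = 18.
Odds after that evidence = (1/59) × 18 = 18/59.
Target odds = 0.95/0.05 = 19.
Need 1.5ⁿ ≥ 19 ÷ (18/59) = 1121/18.
1.5¹⁰ = 59049/1024 falls short of 1121/18 but 1.5¹¹ = 177147/2048 reaches it, so n = 11.

11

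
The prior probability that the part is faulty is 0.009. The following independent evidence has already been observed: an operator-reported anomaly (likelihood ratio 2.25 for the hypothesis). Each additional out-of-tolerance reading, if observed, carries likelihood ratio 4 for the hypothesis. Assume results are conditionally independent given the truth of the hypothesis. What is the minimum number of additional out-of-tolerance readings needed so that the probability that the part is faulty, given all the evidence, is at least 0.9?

5

Prior odds = 0.009/0.991 = 9/991.
Bayes factor of the evidence already in hand = 2.25.
Odds after that evidence = (9/991) × 2.25 = 81/3964.
Target odds = 0.9/0.1 = 9.
Need 4ⁿ ≥ 9 ÷ (81/3964) = 3964/9.
4⁴ = 256 falls short of 3964/9 but 4⁵ = 1024 reaches it, so n = 5.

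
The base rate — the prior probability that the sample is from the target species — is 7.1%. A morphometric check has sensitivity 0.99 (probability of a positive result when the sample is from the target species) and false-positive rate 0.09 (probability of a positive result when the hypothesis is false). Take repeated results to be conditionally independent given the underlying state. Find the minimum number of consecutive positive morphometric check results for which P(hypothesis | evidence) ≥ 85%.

Prior odds = 0.071/0.929 = 71/929.
Likelihood ratio of a positive result = 0.99/0.09 = 11.
Target posterior odds = 0.85/0.15 = 17/3.
Need (71/929) × 11ⁿ ≥ 17/3, i.e. 11ⁿ ≥ 15793/213.
11¹ = 11 falls short of 15793/213 but 11² = 121 reaches it, so n = 2.

2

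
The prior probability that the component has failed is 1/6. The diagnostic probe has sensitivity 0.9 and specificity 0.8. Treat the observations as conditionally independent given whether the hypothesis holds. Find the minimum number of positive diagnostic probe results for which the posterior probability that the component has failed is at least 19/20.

4

Prior odds: (1/6) ÷ (5/6) = 0.2.
False-positive rate = 1 − 0.8 = 0.2; likelihood ratio of a positive = 0.9/0.2 = 4.5.
Target posterior odds = 0.95/0.05 = 19.
Need 0.2 × 4.5ⁿ ≥ 19, i.e. 4.5ⁿ ≥ 95.
4.5³ = 91.125 falls short of 95 but 4.5⁴ = 410.0625 reaches it, so n = 4.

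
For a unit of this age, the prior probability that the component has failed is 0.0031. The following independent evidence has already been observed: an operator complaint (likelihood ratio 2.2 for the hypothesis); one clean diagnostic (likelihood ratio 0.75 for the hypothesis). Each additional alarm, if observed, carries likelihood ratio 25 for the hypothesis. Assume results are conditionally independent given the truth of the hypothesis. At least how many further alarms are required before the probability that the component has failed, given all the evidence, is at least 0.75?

2

Prior odds = 0.0031/0.9969 = 31/9969.
Combined Bayes factor of the evidence already in hand = 2.2 × 0.75 = 1.65.
Odds after that evidence = (31/9969) × 1.65 = 341/66460.
Target odds = 0.75/0.25 = 3.
Need 25ⁿ ≥ 3 ÷ (341/66460) = 199380/341.
25¹ = 25 falls short of 199380/341 but 25² = 625 reaches it, so n = 2.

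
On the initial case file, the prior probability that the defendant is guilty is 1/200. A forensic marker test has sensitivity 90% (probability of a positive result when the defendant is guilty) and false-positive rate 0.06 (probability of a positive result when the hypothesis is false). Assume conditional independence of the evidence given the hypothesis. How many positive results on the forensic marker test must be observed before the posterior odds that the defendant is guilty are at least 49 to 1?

4

Prior odds: 0.005 ÷ 0.995 = 1/199.
Likelihood ratio of a positive result = 0.9/0.06 = 15.
Target odds = 49.
Require 15ⁿ ≥ 49 ÷ (1/199) = 9751.
15³ = 3375 falls short of 9751 but 15⁴ = 50625 reaches it, so n = 4.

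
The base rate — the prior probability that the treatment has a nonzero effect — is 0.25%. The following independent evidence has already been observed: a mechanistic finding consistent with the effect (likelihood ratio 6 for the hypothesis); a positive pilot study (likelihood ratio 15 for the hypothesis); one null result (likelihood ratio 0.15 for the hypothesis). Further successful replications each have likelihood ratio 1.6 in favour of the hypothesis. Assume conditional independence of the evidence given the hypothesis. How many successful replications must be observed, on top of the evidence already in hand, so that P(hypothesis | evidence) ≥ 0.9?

Prior odds = 0.0025/0.9975 = 1/399.
Combined Bayes factor of the evidence already in hand = 6 × 15 × 0.15 = 13.5.
Odds after that evidence = (1/399) × 13.5 = 9/266.
Target odds = 0.9/0.1 = 9.
Need 1.6ⁿ ≥ 9 ÷ (9/266) = 266.
1.6¹¹ ≈175.922 falls short of 266 but 1.6¹² ≈281.475 reaches it, so n = 12.

12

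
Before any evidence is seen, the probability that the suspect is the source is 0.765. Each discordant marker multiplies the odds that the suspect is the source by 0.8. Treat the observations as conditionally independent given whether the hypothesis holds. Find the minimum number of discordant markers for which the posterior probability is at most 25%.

11

Prior odds: 0.765 ÷ 0.235 = 153/47.
Likelihood ratio per discordant marker = 0.8.
Target posterior odds = 0.25/0.75 = 1/3.
Require 0.8ⁿ ≤ 1/3 ÷ (153/47) = 47/459.
0.8¹⁰ = 1048576/9765625 is still above 47/459 but 0.8¹¹ = 4194304/48828125 is at or below it, so n = 11.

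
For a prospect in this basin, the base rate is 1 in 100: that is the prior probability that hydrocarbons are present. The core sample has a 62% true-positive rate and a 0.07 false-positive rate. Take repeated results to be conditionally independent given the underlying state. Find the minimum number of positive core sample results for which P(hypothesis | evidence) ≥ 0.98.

4

Prior odds = 0.01/0.99 = 1/99.
Likelihood ratio of a positive result = 0.62/0.07 = 62/7.
Target odds: 0.98 ÷ 0.02 = 49.
Need (1/99) × (62/7)ⁿ ≥ 49, i.e. (62/7)ⁿ ≥ 4851.
(62/7)³ = 238328/343 falls short of 4851 but (62/7)⁴ = 14776336/2401 reaches it, so n = 4.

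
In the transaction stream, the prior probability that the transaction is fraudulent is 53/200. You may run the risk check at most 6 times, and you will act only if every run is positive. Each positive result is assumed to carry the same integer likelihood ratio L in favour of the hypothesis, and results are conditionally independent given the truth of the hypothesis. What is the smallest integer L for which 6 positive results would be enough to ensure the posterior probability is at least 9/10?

Prior odds = 0.265/0.735 = 53/147.
Target odds = 0.9/0.1 = 9.
Need L⁶ ≥ 9 ÷ (53/147) = 1323/53.
1⁶ = 1 < 1323/53 ≤ 64 = 2⁶, so L = 2.

2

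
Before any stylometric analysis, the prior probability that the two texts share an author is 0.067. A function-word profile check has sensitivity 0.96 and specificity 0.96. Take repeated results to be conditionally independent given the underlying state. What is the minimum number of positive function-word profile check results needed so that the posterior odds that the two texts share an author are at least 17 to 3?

Prior odds = 0.067/0.933 = 67/933.
False-positive rate = 1 − 0.96 = 0.04; likelihood ratio of a positive = 0.96/0.04 = 24.
Target odds = 17/3.
Need (67/933) × 24ⁿ ≥ 17/3, i.e. 24ⁿ ≥ 5287/67.
24¹ = 24 falls short of 5287/67 but 24² = 576 reaches it, so n = 2.

2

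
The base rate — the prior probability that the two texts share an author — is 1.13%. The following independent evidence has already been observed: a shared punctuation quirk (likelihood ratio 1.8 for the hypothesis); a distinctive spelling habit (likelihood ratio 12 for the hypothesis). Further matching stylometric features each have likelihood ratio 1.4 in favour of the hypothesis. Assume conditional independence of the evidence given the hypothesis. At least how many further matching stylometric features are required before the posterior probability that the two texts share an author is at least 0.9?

Prior odds = 0.0113/0.9887 = 113/9887.
Combined Bayes factor of the evidence already in hand = 1.8 × 12 = 21.6.
Odds after that evidence = (113/9887) × 21.6 = 12204/49435.
Target odds = 0.9/0.1 = 9.
Need 1.4ⁿ ≥ 9 ÷ (12204/49435) = 49435/1356.
1.4¹⁰ = 282475249/9765625 falls short of 49435/1356 but 1.4¹¹ ≈40.4957 reaches it, so n = 11.

11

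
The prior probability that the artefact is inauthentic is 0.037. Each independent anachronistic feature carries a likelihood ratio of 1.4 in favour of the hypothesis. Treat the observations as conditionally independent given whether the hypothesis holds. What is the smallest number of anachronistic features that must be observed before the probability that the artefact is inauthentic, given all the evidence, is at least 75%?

13

Prior odds: 0.037 ÷ 0.963 = 37/963.
Likelihood ratio per anachronistic feature = 1.4.
Target odds: 0.75 ÷ 0.25 = 3.
Require 1.4ⁿ ≥ 3 ÷ (37/963) = 2889/37.
1.4¹² ≈56.6939 falls short of 2889/37 but 1.4¹³ ≈79.3715 reaches it, so n = 13.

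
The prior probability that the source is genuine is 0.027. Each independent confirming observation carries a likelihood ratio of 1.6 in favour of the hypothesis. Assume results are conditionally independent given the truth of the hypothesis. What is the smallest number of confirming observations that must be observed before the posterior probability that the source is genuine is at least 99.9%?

Prior odds: 0.027 ÷ 0.973 = 27/973.
Likelihood ratio per confirming observation = 1.6.
Target posterior odds = 0.999/0.001 = 999.
Need (27/973) × 1.6ⁿ ≥ 999, i.e. 1.6ⁿ ≥ 36001.
1.6²² ≈30948.5 falls short of 36001 but 1.6²³ ≈49517.6 reaches it, so n = 23.

23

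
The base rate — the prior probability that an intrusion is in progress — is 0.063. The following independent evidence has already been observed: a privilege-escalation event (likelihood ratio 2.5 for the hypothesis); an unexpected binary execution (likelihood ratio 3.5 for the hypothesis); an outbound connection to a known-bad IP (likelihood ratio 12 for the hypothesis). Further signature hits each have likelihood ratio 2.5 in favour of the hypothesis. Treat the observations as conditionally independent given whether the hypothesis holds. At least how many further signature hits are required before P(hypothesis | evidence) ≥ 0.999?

6

Prior odds = 0.063/0.937 = 63/937.
Combined Bayes factor of the evidence already in hand = 2.5 × 3.5 × 12 = 105.
Odds after that evidence = (63/937) × 105 = 6615/937.
Target odds = 0.999/0.001 = 999.
Need 2.5ⁿ ≥ 999 ÷ (6615/937) = 34669/245.
2.5⁵ = 97.65625 falls short of 34669/245 but 2.5⁶ = 244.140625 reaches it, so n = 6.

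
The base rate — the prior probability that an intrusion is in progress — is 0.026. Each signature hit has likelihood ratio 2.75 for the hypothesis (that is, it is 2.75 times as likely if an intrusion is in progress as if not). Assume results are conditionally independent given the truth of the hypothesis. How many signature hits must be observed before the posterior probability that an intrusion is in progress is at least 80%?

5

Prior odds = 0.026/0.974 = 13/487.
Likelihood ratio per signature hit = 2.75.
Target odds: 0.8 ÷ 0.2 = 4.
Require 2.75ⁿ ≥ 4 ÷ (13/487) = 1948/13.
2.75⁴ = 57.19140625 falls short of 1948/13 but 2.75⁵ = 161051/1024 reaches it, so n = 5.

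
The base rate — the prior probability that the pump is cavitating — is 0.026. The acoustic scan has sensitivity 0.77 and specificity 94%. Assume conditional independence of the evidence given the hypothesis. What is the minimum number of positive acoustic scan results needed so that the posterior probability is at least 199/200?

4

Prior odds: 0.026 ÷ 0.974 = 13/487.
False-positive rate = 1 − 0.94 = 0.06; likelihood ratio of a positive = 0.77/0.06 = 77/6.
Target odds: 0.995 ÷ 0.005 = 199.
Require (77/6)ⁿ ≥ 199 ÷ (13/487) = 96913/13.
(77/6)³ = 456533/216 falls short of 96913/13 but (77/6)⁴ = 35153041/1296 reaches it, so n = 4.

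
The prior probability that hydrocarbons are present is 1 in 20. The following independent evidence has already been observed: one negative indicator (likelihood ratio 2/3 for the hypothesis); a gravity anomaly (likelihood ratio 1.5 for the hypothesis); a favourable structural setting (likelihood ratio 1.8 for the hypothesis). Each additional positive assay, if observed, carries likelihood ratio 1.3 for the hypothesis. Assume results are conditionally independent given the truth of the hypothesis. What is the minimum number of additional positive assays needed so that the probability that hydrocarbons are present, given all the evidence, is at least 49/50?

24

Prior odds = 0.05/0.95 = 1/19.
Combined Bayes factor of the evidence already in hand = (2/3) × 1.5 × 1.8 = 1.8.
Odds after that evidence = (1/19) × 1.8 = 9/95.
Target odds = 0.98/0.02 = 49.
Need 1.3ⁿ ≥ 49 ÷ (9/95) = 4655/9.
1.3²³ ≈417.539 falls short of 4655/9 but 1.3²⁴ ≈542.801 reaches it, so n = 24.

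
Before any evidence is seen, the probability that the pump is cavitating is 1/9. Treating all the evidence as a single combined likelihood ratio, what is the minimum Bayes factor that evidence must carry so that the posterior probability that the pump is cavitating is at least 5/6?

Prior odds = (1/9)/(8/9) = 0.125.
Target odds = (5/6)/(1/6) = 5.
Required Bayes factor = 5 ÷ 0.125 = 40.

40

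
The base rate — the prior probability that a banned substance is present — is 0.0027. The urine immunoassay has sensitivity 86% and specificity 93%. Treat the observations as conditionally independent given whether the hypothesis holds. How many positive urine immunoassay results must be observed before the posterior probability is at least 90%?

Prior odds = 0.0027/0.9973 = 27/9973.
False-positive rate = 1 − 0.93 = 0.07; likelihood ratio of a positive = 0.86/0.07 = 86/7.
Target odds: 0.9 ÷ 0.1 = 9.
Need (27/9973) × (86/7)ⁿ ≥ 9, i.e. (86/7)ⁿ ≥ 9973/3.
(86/7)³ = 636056/343 falls short of 9973/3 but (86/7)⁴ = 54700816/2401 reaches it, so n = 4.

4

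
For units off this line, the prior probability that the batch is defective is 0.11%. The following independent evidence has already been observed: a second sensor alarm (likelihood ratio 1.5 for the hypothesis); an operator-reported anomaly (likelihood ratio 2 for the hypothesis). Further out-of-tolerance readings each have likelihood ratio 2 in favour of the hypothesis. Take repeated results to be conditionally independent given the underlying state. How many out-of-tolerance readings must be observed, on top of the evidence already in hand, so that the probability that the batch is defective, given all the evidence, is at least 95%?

Prior odds = 0.0011/0.9989 = 11/9989.
Combined Bayes factor of the evidence already in hand = 1.5 × 2 = 3.
Odds after that evidence = (11/9989) × 3 = 33/9989.
Target odds = 0.95/0.05 = 19.
Need 2ⁿ ≥ 19 ÷ (33/9989) = 189791/33.
2¹² = 4096 falls short of 189791/33 but 2¹³ = 8192 reaches it, so n = 13.

13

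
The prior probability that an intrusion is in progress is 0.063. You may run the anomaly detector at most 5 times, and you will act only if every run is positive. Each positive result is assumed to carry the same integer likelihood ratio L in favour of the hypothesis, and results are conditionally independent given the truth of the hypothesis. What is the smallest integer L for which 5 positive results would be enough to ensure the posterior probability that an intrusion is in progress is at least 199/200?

5

Prior odds = 0.063/0.937 = 63/937.
Target odds = 0.995/0.005 = 199.
Need L⁵ ≥ 199 ÷ (63/937) = 186463/63.
4⁵ = 1024 < 186463/63 ≤ 3125 = 5⁵, so L = 5.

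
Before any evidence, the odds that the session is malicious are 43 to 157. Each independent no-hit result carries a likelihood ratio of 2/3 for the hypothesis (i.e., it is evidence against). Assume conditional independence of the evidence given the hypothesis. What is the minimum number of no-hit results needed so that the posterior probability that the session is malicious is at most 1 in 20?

Prior odds = 43/157.
Likelihood ratio per no-hit result = 2/3.
Target odds: 0.05 ÷ 0.95 = 1/19.
Require (2/3)ⁿ ≤ 1/19 ÷ (43/157) = 157/817.
(2/3)⁴ = 16/81 is still above 157/817 but (2/3)⁵ = 32/243 is at or below it, so n = 5.

5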